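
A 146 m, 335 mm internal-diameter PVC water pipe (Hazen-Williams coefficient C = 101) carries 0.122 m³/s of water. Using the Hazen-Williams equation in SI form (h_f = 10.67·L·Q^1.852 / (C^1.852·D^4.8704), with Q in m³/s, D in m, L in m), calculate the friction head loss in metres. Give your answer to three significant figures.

h_f = 10.67·146·0.122^1.852 / (101^1.852·0.335^4.8704) = 1.264 m

h_f ≈ 1.26 m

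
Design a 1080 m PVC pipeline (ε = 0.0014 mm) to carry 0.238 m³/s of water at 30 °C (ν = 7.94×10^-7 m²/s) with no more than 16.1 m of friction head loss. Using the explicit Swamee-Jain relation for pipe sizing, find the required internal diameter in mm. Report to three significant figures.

Swamee-Jain (Type III): D = 0.66·[ε^1.25·(LQ²/(gh_f))^4.75 + ν·Q^9.4·(L/(gh_f))^5.2]^0.04
LQ²/(gh_f) = 0.3873; L/(gh_f) = 6.838
Term 1 = ε^1.25·(…)^4.75 = 5.32×10^-10; Term 2 = ν·Q^9.4·(…)^5.2 = 2.41×10^-8
D = 0.66·(5.32×10^-10 + 2.41×10^-8)^0.04 = 0.3275 m = 327 mm
Check: V = 2.83 m/s, Re = 1.17×10^6, f = 0.01143, h_f = 15.3 m ≈ 16.1 m ✓

D ≈ 327 mm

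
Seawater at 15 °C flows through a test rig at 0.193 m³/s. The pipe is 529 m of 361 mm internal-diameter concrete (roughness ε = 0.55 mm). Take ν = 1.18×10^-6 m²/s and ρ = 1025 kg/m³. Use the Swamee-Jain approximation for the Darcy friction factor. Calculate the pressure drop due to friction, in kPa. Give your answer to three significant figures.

Δp ≈ 59.6 kPa

V = 4Q/(πD²) = 4·0.193/(π·0.361²) = 1.886 m/s
Re = VD/ν = 1.886·0.361/1.18×10^-6 = 5.77×10^5 → turbulent
ε/D = 0.55/361 = 0.00152
Swamee-Jain: f = 0.02231
h_f = f(L/D)V²/(2g) = 0.02231·(529/0.361)·1.886²/(2·9.81) = 5.925 m
Δp = ρg·h_f = 1025·9.81·5.925 = 59.57 kPa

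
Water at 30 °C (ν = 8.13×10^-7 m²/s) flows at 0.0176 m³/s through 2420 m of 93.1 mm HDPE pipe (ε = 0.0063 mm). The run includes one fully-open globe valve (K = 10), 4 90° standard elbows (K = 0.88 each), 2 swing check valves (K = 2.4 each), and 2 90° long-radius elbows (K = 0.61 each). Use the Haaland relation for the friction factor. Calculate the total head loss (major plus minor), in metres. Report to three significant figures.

V = 4Q/(πD²) = 2.585 m/s; V²/2g = 0.3407 m
Re = 2.96×10^5, ε/D = 6.77×10^-5 → f = 0.01497 (Haaland)
Major: h_f = f(L/D)·V²/2g = 0.01497·25994·0.3407 = 132.6 m
Minor: ΣK = 19.5; h_m = ΣK·V²/2g = 6.657 m
Total H_L = 132.6 + 6.657 = 139.2 m

H_L ≈ 139 m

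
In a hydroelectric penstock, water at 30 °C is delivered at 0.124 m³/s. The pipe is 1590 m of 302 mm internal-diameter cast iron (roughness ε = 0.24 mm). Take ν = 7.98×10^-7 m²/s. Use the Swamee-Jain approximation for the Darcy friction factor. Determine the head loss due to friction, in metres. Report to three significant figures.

V = 4Q/(πD²) = 4·0.124/(π·0.302²) = 1.731 m/s
Re = VD/ν = 1.731·0.302/7.98×10^-7 = 6.55×10^5 → turbulent
ε/D = 0.24/302 = 7.95×10^-4
Swamee-Jain: f = 0.01923
h_f = f(L/D)V²/(2g) = 0.01923·(1590/0.302)·1.731²/(2·9.81) = 15.47 m

h_f ≈ 15.5 m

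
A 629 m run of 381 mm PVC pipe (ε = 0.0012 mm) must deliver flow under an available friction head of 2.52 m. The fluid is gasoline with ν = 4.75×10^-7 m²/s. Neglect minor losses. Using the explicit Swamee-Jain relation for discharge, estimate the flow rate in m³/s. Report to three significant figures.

Swamee-Jain (Type II): Q = -0.965·√(gD⁵h_f/L)·ln[ε/(3.7D) + √(3.17ν²L/(gD³h_f))]
√(gD⁵h_f/L) = √(9.81·0.381⁵·2.52/629) = 0.01776
ε/(3.7D) = 8.51×10^-7; √(3.17ν²L/(gD³h_f)) = 1.81×10^-5
Q = -0.965·0.01776·ln(1.899×10^-5) = 0.1864 m³/s
Check: V = 1.63 m/s, Re = 1.31×10^6, f = 0.01119, h_f = 2.52 m ≈ 2.52 m ✓

Q ≈ 0.186 m³/s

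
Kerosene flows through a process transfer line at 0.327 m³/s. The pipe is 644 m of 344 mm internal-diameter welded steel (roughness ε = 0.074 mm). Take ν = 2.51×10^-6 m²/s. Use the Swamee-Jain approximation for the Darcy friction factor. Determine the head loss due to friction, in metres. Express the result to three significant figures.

h_f ≈ 18.5 m

V = 4Q/(πD²) = 4·0.327/(π·0.344²) = 3.518 m/s
Re = VD/ν = 3.518·0.344/2.51×10^-6 = 4.82×10^5 → turbulent
ε/D = 0.074/344 = 2.15×10^-4
Swamee-Jain: f = 0.01570
h_f = f(L/D)V²/(2g) = 0.01570·(644/0.344)·3.518²/(2·9.81) = 18.54 m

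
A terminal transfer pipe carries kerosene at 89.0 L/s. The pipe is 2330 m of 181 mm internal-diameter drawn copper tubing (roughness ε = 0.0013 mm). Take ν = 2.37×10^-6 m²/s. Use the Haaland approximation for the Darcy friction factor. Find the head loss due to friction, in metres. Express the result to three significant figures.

h_f ≈ 116 m

V = 4Q/(πD²) = 4·0.0890/(π·0.181²) = 3.459 m/s
Re = VD/ν = 3.459·0.181/2.37×10^-6 = 2.64×10^5 → turbulent
ε/D = 0.0013/181 = 7.18×10^-6
Haaland: f = 0.01474
h_f = f(L/D)V²/(2g) = 0.01474·(2330/0.181)·3.459²/(2·9.81) = 115.7 m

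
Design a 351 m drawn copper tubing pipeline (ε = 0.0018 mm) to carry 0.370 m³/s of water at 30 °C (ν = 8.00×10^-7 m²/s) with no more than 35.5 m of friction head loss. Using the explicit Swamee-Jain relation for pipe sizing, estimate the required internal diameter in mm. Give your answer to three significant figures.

Swamee-Jain (Type III): D = 0.66·[ε^1.25·(LQ²/(gh_f))^4.75 + ν·Q^9.4·(L/(gh_f))^5.2]^0.04
LQ²/(gh_f) = 0.1380; L/(gh_f) = 1.008
Term 1 = ε^1.25·(…)^4.75 = 5.41×10^-12; Term 2 = ν·Q^9.4·(…)^5.2 = 7.28×10^-11
D = 0.66·(5.41×10^-12 + 7.28×10^-11)^0.04 = 0.2602 m = 260 mm
Check: V = 6.96 m/s, Re = 2.26×10^6, f = 0.01045, h_f = 34.8 m ≈ 35.5 m ✓

D ≈ 260 mm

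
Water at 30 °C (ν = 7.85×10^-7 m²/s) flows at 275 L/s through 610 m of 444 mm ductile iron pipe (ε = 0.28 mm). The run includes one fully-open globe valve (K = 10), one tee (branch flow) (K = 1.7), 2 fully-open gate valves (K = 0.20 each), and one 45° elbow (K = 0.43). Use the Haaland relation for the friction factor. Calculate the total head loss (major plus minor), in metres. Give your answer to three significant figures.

H_L ≈ 5.99 m

V = 4Q/(πD²) = 1.776 m/s; V²/2g = 0.1608 m
Re = 1.00×10^6, ε/D = 6.31×10^-4 → f = 0.01801 (Haaland)
Major: h_f = f(L/D)·V²/2g = 0.01801·1374·0.1608 = 3.978 m
Minor: ΣK = 12.5; h_m = ΣK·V²/2g = 2.015 m
Total H_L = 3.978 + 2.015 = 5.993 m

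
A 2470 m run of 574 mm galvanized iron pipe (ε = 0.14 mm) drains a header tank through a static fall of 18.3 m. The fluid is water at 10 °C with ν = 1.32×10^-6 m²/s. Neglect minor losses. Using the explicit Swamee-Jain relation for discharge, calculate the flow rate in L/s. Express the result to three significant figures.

Q ≈ 608 L/s

Swamee-Jain (Type II): Q = -0.965·√(gD⁵h_f/L)·ln[ε/(3.7D) + √(3.17ν²L/(gD³h_f))]
√(gD⁵h_f/L) = √(9.81·0.574⁵·18.3/2470) = 0.06730
ε/(3.7D) = 6.59×10^-5; √(3.17ν²L/(gD³h_f)) = 2.00×10^-5
Q = -0.965·0.06730·ln(8.597×10^-5) = 0.6079 m³/s
Check: V = 2.35 m/s, Re = 1.02×10^6, f = 0.01521, h_f = 18.4 m ≈ 18.3 m ✓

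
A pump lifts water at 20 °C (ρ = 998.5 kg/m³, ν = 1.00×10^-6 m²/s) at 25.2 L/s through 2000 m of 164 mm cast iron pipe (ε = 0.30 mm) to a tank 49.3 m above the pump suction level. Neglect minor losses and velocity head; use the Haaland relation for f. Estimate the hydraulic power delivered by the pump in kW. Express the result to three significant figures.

P_hyd ≈ 17.4 kW

V = 4Q/(πD²) = 1.193 m/s; Re = 1.96×10^5; ε/D = 0.00183; f = 0.02377
h_f = f(L/D)V²/2g = 21.03 m
Total head H = z + h_f = 49.3 + 21.03 = 70.33 m
P_hyd = ρgQH = 998.5·9.81·0.0252·70.33 = 17.36 kW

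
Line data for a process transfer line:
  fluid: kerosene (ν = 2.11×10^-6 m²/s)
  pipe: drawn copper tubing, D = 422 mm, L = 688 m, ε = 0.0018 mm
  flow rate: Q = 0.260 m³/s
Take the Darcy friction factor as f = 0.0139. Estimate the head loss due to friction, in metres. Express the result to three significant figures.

h_f ≈ 3.99 m

V = 4Q/(πD²) = 4·0.260/(π·0.422²) = 1.859 m/s
h_f = f(L/D)V²/(2g) = 0.01390·(688/0.422)·1.859²/(2·9.81) = 3.991 m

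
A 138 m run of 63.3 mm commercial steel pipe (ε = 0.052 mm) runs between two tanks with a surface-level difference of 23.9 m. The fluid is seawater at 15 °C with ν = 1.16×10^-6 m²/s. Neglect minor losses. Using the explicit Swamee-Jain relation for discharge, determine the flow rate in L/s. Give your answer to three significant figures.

Q ≈ 10.2 L/s

Swamee-Jain (Type II): Q = -0.965·√(gD⁵h_f/L)·ln[ε/(3.7D) + √(3.17ν²L/(gD³h_f))]
√(gD⁵h_f/L) = √(9.81·0.0633⁵·23.9/138) = 0.001314
ε/(3.7D) = 2.22×10^-4; √(3.17ν²L/(gD³h_f)) = 9.95×10^-5
Q = -0.965·0.001314·ln(3.215×10^-4) = 0.01020 m³/s
Check: V = 3.24 m/s, Re = 1.77×10^5, f = 0.02064, h_f = 24.1 m ≈ 23.9 m ✓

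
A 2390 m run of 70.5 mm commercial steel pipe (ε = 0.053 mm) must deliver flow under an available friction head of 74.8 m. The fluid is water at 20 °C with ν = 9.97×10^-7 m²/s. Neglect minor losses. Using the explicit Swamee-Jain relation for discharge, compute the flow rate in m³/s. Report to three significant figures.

Swamee-Jain (Type II): Q = -0.965·√(gD⁵h_f/L)·ln[ε/(3.7D) + √(3.17ν²L/(gD³h_f))]
√(gD⁵h_f/L) = √(9.81·0.0705⁵·74.8/2390) = 7.312×10^-4
ε/(3.7D) = 2.03×10^-4; √(3.17ν²L/(gD³h_f)) = 1.71×10^-4
Q = -0.965·7.312×10^-4·ln(3.743×10^-4) = 0.005568 m³/s
Check: V = 1.43 m/s, Re = 1.01×10^5, f = 0.02142, h_f = 75.3 m ≈ 74.8 m ✓

Q ≈ 0.00557 m³/s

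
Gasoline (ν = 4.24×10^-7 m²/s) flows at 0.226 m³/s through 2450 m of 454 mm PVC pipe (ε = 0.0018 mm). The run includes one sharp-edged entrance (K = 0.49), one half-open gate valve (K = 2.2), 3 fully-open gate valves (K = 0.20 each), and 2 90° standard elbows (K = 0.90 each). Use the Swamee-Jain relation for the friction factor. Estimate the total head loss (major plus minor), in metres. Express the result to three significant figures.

V = 4Q/(πD²) = 1.396 m/s; V²/2g = 0.09934 m
Re = 1.49×10^6, ε/D = 3.96×10^-6 → f = 0.01099 (Swamee-Jain)
Major: h_f = f(L/D)·V²/2g = 0.01099·5396·0.09934 = 5.890 m
Minor: ΣK = 5.09; h_m = ΣK·V²/2g = 0.5056 m
Total H_L = 5.890 + 0.5056 = 6.396 m

H_L ≈ 6.40 m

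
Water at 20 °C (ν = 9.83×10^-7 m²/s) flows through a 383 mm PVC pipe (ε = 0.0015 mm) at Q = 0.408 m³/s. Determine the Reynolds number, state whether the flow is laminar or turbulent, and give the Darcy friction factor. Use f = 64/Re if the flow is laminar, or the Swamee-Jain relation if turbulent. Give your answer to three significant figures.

Re ≈ 1.38×10^6; turbulent; f ≈ 0.0111

V = 4Q/(πD²) = 3.541 m/s
Re = VD/ν = 3.541·0.383/9.83×10^-7 = 1.38×10^6
Re > 4000 → turbulent; ε/D = 3.92×10^-6
Swamee-Jain: f = 0.01112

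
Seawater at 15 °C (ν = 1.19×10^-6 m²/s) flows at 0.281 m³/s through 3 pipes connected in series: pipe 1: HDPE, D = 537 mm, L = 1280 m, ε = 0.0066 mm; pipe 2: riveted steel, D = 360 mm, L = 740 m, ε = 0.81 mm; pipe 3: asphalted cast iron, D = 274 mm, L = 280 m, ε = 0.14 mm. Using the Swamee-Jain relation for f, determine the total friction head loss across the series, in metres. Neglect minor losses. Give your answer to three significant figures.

Pipe 1: V = 1.241 m/s, Re = 5.60×10^5, ε/D = 1.23×10^-5, f = 0.01304, h_1 = f(L/D)V²/2g = 2.439 m
Pipe 2: V = 2.761 m/s, Re = 8.35×10^5, ε/D = 0.00225, f = 0.02446, h_2 = f(L/D)V²/2g = 19.53 m
Pipe 3: V = 4.766 m/s, Re = 1.10×10^6, ε/D = 5.11×10^-4, f = 0.01733, h_3 = f(L/D)V²/2g = 20.50 m
Series → Q common, losses add: H = Σh = 42.46 m

H ≈ 42.5 m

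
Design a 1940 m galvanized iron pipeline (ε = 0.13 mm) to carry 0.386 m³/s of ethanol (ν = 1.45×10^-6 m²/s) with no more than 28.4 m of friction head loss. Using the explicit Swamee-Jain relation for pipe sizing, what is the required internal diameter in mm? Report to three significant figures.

Swamee-Jain (Type III): D = 0.66·[ε^1.25·(LQ²/(gh_f))^4.75 + ν·Q^9.4·(L/(gh_f))^5.2]^0.04
LQ²/(gh_f) = 1.038; L/(gh_f) = 6.963
Term 1 = ε^1.25·(…)^4.75 = 1.65×10^-5; Term 2 = ν·Q^9.4·(…)^5.2 = 4.55×10^-6
D = 0.66·(1.65×10^-5 + 4.55×10^-6)^0.04 = 0.4290 m = 429 mm
Check: V = 2.67 m/s, Re = 7.90×10^5, f = 0.01596, h_f = 26.2 m ≈ 28.4 m ✓

D ≈ 429 mm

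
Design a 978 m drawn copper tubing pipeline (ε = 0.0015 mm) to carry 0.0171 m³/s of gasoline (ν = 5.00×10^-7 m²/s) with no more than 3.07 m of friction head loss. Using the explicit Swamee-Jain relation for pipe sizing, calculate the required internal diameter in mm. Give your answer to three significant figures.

D ≈ 165 mm

Swamee-Jain (Type III): D = 0.66·[ε^1.25·(LQ²/(gh_f))^4.75 + ν·Q^9.4·(L/(gh_f))^5.2]^0.04
LQ²/(gh_f) = 0.009496; L/(gh_f) = 32.47
Term 1 = ε^1.25·(…)^4.75 = 1.30×10^-17; Term 2 = ν·Q^9.4·(…)^5.2 = 8.89×10^-16
D = 0.66·(1.30×10^-17 + 8.89×10^-16)^0.04 = 0.1651 m = 165 mm
Check: V = 0.799 m/s, Re = 2.64×10^5, f = 0.01483, h_f = 2.86 m ≈ 3.07 m ✓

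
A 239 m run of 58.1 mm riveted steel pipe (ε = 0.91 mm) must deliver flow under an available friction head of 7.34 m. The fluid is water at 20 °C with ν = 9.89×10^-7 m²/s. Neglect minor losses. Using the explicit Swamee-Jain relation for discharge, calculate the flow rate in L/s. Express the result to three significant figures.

Swamee-Jain (Type II): Q = -0.965·√(gD⁵h_f/L)·ln[ε/(3.7D) + √(3.17ν²L/(gD³h_f))]
√(gD⁵h_f/L) = √(9.81·0.0581⁵·7.34/239) = 4.466×10^-4
ε/(3.7D) = 0.00423; √(3.17ν²L/(gD³h_f)) = 2.29×10^-4
Q = -0.965·4.466×10^-4·ln(0.004462) = 0.002332 m³/s
Check: V = 0.880 m/s, Re = 5.17×10^4, f = 0.04562, h_f = 7.40 m ≈ 7.34 m ✓

Q ≈ 2.33 L/s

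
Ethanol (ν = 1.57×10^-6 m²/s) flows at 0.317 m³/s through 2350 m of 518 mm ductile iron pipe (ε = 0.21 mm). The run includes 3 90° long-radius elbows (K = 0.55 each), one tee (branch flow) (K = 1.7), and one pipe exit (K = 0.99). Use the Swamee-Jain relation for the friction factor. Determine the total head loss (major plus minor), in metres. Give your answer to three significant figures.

H_L ≈ 9.48 m

V = 4Q/(πD²) = 1.504 m/s; V²/2g = 0.1153 m
Re = 4.96×10^5, ε/D = 4.05×10^-4 → f = 0.01716 (Swamee-Jain)
Major: h_f = f(L/D)·V²/2g = 0.01716·4537·0.1153 = 8.979 m
Minor: ΣK = 4.34; h_m = ΣK·V²/2g = 0.5005 m
Total H_L = 8.979 + 0.5005 = 9.479 m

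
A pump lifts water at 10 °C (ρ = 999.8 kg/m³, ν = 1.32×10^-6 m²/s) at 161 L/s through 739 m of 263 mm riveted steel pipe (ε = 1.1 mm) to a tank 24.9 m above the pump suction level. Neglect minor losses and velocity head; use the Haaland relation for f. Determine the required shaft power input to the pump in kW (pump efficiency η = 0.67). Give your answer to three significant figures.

P_shaft ≈ 145 kW

V = 4Q/(πD²) = 2.964 m/s; Re = 5.90×10^5; ε/D = 0.00418; f = 0.02901
h_f = f(L/D)V²/2g = 36.50 m
Total head H = z + h_f = 24.9 + 36.50 = 61.40 m
P_hyd = ρgQH = 999.8·9.81·0.161·61.40 = 96.95 kW
P_shaft = P_hyd/η = 96.95/0.67 = 144.7 kW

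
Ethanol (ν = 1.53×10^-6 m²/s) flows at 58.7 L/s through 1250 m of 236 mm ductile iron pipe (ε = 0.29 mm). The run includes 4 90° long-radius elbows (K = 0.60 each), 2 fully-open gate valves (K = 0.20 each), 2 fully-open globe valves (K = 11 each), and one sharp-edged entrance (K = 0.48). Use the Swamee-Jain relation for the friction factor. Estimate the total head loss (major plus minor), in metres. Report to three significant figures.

H_L ≈ 13.0 m

V = 4Q/(πD²) = 1.342 m/s; V²/2g = 0.09178 m
Re = 2.07×10^5, ε/D = 0.00123 → f = 0.02201 (Swamee-Jain)
Major: h_f = f(L/D)·V²/2g = 0.02201·5297·0.09178 = 10.70 m
Minor: ΣK = 25.3; h_m = ΣK·V²/2g = 2.320 m
Total H_L = 10.70 + 2.320 = 13.02 m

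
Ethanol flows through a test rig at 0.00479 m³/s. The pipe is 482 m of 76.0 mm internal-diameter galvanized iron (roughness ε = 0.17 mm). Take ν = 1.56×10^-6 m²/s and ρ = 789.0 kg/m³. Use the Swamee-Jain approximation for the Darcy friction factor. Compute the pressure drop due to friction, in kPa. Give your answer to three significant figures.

Δp ≈ 76.0 kPa

V = 4Q/(πD²) = 4·0.00479/(π·0.0760²) = 1.056 m/s
Re = VD/ν = 1.056·0.0760/1.56×10^-6 = 5.14×10^4 → turbulent
ε/D = 0.17/76.0 = 0.00224
Swamee-Jain: f = 0.02724
h_f = f(L/D)V²/(2g) = 0.02724·(482/0.0760)·1.056²/(2·9.81) = 9.818 m
Δp = ρg·h_f = 789.0·9.81·9.818 = 75.99 kPa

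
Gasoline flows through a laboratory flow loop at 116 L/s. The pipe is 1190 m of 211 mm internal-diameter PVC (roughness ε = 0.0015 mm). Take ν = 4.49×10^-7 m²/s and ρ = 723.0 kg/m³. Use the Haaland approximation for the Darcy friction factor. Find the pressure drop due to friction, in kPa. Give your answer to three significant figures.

Δp ≈ 245 kPa

V = 4Q/(πD²) = 4·0.116/(π·0.211²) = 3.317 m/s
Re = VD/ν = 3.317·0.211/4.49×10^-7 = 1.56×10^6 → turbulent
ε/D = 0.0015/211 = 7.11×10^-6
Haaland: f = 0.01094
h_f = f(L/D)V²/(2g) = 0.01094·(1190/0.211)·3.317²/(2·9.81) = 34.61 m
Δp = ρg·h_f = 723.0·9.81·34.61 = 245.4 kPa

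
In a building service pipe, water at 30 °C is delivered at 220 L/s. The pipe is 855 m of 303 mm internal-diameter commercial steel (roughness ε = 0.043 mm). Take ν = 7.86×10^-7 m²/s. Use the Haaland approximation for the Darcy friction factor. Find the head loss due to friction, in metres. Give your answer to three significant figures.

V = 4Q/(πD²) = 4·0.220/(π·0.303²) = 3.051 m/s
Re = VD/ν = 3.051·0.303/7.86×10^-7 = 1.18×10^6 → turbulent
ε/D = 0.043/303 = 1.42×10^-4
Haaland: f = 0.01377
h_f = f(L/D)V²/(2g) = 0.01377·(855/0.303)·3.051²/(2·9.81) = 18.43 m

h_f ≈ 18.4 m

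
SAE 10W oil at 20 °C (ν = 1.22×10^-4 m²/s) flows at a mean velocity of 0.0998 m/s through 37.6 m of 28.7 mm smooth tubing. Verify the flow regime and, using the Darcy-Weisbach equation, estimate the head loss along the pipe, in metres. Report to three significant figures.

Re = VD/ν = 0.0998·0.02870/1.22×10^-4 = 23.5 → laminar (Re < 2300)
f = 64/Re = 2.726
h_f = f(L/D)V²/(2g) = 2.726·(37.6/0.02870)·0.0998²/(2·9.81) = 1.813 m

h_f ≈ 1.81 m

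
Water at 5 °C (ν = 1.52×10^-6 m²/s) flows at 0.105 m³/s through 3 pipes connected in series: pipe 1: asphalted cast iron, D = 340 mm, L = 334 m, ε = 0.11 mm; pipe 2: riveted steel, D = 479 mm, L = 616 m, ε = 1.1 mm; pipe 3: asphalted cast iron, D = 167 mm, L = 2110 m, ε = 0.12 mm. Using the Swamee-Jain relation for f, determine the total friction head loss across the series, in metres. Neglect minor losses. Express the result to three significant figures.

H ≈ 283 m

Pipe 1: V = 1.156 m/s, Re = 2.59×10^5, ε/D = 3.24×10^-4, f = 0.01746, h_1 = f(L/D)V²/2g = 1.169 m
Pipe 2: V = 0.5827 m/s, Re = 1.84×10^5, ε/D = 0.00230, f = 0.02537, h_2 = f(L/D)V²/2g = 0.5645 m
Pipe 3: V = 4.794 m/s, Re = 5.27×10^5, ε/D = 7.19×10^-4, f = 0.01898, h_3 = f(L/D)V²/2g = 280.9 m
Series → Q common, losses add: H = Σh = 282.6 m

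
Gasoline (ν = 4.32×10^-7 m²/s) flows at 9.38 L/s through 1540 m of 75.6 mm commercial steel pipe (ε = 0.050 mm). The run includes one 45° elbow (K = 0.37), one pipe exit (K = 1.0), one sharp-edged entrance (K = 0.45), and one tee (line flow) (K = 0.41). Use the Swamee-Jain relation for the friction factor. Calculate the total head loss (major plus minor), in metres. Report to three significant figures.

H_L ≈ 86.6 m

V = 4Q/(πD²) = 2.090 m/s; V²/2g = 0.2226 m
Re = 3.66×10^5, ε/D = 6.61×10^-4 → f = 0.01899 (Swamee-Jain)
Major: h_f = f(L/D)·V²/2g = 0.01899·20370·0.2226 = 86.09 m
Minor: ΣK = 2.23; h_m = ΣK·V²/2g = 0.4963 m
Total H_L = 86.09 + 0.4963 = 86.58 m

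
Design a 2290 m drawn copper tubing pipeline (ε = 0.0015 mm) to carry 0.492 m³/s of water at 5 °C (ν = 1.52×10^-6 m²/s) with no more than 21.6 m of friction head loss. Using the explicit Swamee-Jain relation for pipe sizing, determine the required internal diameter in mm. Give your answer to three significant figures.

Swamee-Jain (Type III): D = 0.66·[ε^1.25·(LQ²/(gh_f))^4.75 + ν·Q^9.4·(L/(gh_f))^5.2]^0.04
LQ²/(gh_f) = 2.616; L/(gh_f) = 10.81
Term 1 = ε^1.25·(…)^4.75 = 5.06×10^-6; Term 2 = ν·Q^9.4·(…)^5.2 = 4.59×10^-4
D = 0.66·(5.06×10^-6 + 4.59×10^-4)^0.04 = 0.4855 m = 486 mm
Check: V = 2.66 m/s, Re = 8.49×10^5, f = 0.01200, h_f = 20.4 m ≈ 21.6 m ✓

D ≈ 486 mm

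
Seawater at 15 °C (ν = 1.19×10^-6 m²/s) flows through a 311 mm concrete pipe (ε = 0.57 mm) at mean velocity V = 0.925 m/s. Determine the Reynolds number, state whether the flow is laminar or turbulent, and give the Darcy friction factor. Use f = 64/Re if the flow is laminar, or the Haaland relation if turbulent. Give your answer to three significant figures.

Re ≈ 2.42×10^5; turbulent; f ≈ 0.0236

Re = VD/ν = 0.9250·0.311/1.19×10^-6 = 2.42×10^5
Re > 4000 → turbulent; ε/D = 0.00183
Haaland: f = 0.02363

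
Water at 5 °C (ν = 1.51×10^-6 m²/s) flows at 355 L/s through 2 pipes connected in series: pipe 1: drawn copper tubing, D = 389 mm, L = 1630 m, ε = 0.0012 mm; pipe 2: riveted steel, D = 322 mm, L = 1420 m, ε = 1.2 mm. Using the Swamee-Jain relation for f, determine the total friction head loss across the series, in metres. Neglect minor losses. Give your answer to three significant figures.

Pipe 1: V = 2.987 m/s, Re = 7.70×10^5, ε/D = 3.08×10^-6, f = 0.01220, h_1 = f(L/D)V²/2g = 23.25 m
Pipe 2: V = 4.359 m/s, Re = 9.30×10^5, ε/D = 0.00373, f = 0.02803, h_2 = f(L/D)V²/2g = 119.7 m
Series → Q common, losses add: H = Σh = 143.0 m

H ≈ 143 m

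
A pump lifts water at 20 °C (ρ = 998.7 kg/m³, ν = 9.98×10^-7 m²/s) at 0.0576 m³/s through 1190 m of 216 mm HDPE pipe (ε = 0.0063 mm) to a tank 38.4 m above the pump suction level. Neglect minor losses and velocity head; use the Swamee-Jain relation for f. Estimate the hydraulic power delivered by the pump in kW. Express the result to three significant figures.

P_hyd ≈ 27.3 kW

V = 4Q/(πD²) = 1.572 m/s; Re = 3.40×10^5; ε/D = 2.92×10^-5; f = 0.01440
h_f = f(L/D)V²/2g = 9.993 m
Total head H = z + h_f = 38.4 + 9.993 = 48.39 m
P_hyd = ρgQH = 998.7·9.81·0.0576·48.39 = 27.31 kW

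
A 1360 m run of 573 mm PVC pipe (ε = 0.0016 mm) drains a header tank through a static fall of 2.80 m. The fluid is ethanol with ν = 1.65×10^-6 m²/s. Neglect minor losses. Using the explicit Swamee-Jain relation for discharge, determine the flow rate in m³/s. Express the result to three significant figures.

Q ≈ 0.339 m³/s

Swamee-Jain (Type II): Q = -0.965·√(gD⁵h_f/L)·ln[ε/(3.7D) + √(3.17ν²L/(gD³h_f))]
√(gD⁵h_f/L) = √(9.81·0.573⁵·2.80/1360) = 0.03532
ε/(3.7D) = 7.55×10^-7; √(3.17ν²L/(gD³h_f)) = 4.77×10^-5
Q = -0.965·0.03532·ln(4.841×10^-5) = 0.3387 m³/s
Check: V = 1.31 m/s, Re = 4.56×10^5, f = 0.01335, h_f = 2.79 m ≈ 2.80 m ✓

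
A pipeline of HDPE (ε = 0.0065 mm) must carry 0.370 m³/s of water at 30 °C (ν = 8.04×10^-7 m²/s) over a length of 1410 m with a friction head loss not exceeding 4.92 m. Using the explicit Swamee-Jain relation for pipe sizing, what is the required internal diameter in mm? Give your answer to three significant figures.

D ≈ 524 mm

Swamee-Jain (Type III): D = 0.66·[ε^1.25·(LQ²/(gh_f))^4.75 + ν·Q^9.4·(L/(gh_f))^5.2]^0.04
LQ²/(gh_f) = 3.999; L/(gh_f) = 29.21
Term 1 = ε^1.25·(…)^4.75 = 2.37×10^-4; Term 2 = ν·Q^9.4·(…)^5.2 = 0.00293
D = 0.66·(2.37×10^-4 + 0.00293)^0.04 = 0.5243 m = 524 mm
Check: V = 1.71 m/s, Re = 1.12×10^6, f = 0.01172, h_f = 4.72 m ≈ 4.92 m ✓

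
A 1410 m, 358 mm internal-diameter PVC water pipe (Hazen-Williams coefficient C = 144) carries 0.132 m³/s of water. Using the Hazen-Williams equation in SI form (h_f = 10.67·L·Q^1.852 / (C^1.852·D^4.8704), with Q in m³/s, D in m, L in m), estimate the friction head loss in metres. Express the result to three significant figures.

h_f ≈ 5.30 m

h_f = 10.67·1410·0.132^1.852 / (144^1.852·0.358^4.8704) = 5.299 m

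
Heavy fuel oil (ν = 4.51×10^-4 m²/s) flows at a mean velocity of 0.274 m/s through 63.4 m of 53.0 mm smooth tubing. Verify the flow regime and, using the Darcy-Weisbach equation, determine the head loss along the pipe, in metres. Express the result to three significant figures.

h_f ≈ 9.10 m

Re = VD/ν = 0.274·0.05300/4.51×10^-4 = 32.2 → laminar (Re < 2300)
f = 64/Re = 1.988
h_f = f(L/D)V²/(2g) = 1.988·(63.4/0.05300)·0.274²/(2·9.81) = 9.098 m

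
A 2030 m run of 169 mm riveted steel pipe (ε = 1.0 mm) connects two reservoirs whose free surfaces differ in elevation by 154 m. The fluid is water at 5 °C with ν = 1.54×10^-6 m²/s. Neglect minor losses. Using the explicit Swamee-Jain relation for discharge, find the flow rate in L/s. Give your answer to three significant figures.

Swamee-Jain (Type II): Q = -0.965·√(gD⁵h_f/L)·ln[ε/(3.7D) + √(3.17ν²L/(gD³h_f))]
√(gD⁵h_f/L) = √(9.81·0.169⁵·154/2030) = 0.01013
ε/(3.7D) = 0.00160; √(3.17ν²L/(gD³h_f)) = 4.57×10^-5
Q = -0.965·0.01013·ln(0.001645) = 0.06265 m³/s
Check: V = 2.79 m/s, Re = 3.07×10^5, f = 0.03238, h_f = 155 m ≈ 154 m ✓

Q ≈ 62.7 L/s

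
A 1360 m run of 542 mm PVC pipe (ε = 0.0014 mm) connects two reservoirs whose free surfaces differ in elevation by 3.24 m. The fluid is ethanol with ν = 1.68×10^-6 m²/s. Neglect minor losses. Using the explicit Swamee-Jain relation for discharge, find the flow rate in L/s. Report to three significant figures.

Swamee-Jain (Type II): Q = -0.965·√(gD⁵h_f/L)·ln[ε/(3.7D) + √(3.17ν²L/(gD³h_f))]
√(gD⁵h_f/L) = √(9.81·0.542⁵·3.24/1360) = 0.03306
ε/(3.7D) = 6.98×10^-7; √(3.17ν²L/(gD³h_f)) = 4.90×10^-5
Q = -0.965·0.03306·ln(4.973×10^-5) = 0.3161 m³/s
Check: V = 1.37 m/s, Re = 4.42×10^5, f = 0.01342, h_f = 3.22 m ≈ 3.24 m ✓

Q ≈ 316 L/s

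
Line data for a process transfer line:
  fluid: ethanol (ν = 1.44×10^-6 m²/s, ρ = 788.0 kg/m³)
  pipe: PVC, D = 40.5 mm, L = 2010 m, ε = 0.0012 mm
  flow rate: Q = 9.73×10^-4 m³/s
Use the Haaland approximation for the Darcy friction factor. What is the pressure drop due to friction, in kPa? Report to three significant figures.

Δp ≈ 283 kPa

V = 4Q/(πD²) = 4·9.73×10^-4/(π·0.0405²) = 0.7553 m/s
Re = VD/ν = 0.7553·0.0405/1.44×10^-6 = 2.12×10^4 → turbulent
ε/D = 0.0012/40.5 = 2.96×10^-5
Haaland: f = 0.02541
h_f = f(L/D)V²/(2g) = 0.02541·(2010/0.0405)·0.7553²/(2·9.81) = 36.66 m
Δp = ρg·h_f = 788.0·9.81·36.66 = 283.4 kPa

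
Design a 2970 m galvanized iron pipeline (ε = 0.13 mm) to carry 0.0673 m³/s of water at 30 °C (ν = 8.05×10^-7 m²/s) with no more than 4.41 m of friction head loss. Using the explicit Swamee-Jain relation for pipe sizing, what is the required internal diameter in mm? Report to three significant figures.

D ≈ 344 mm

Swamee-Jain (Type III): D = 0.66·[ε^1.25·(LQ²/(gh_f))^4.75 + ν·Q^9.4·(L/(gh_f))^5.2]^0.04
LQ²/(gh_f) = 0.3109; L/(gh_f) = 68.65
Term 1 = ε^1.25·(…)^4.75 = 5.40×10^-8; Term 2 = ν·Q^9.4·(…)^5.2 = 2.75×10^-8
D = 0.66·(5.40×10^-8 + 2.75×10^-8)^0.04 = 0.3436 m = 344 mm
Check: V = 0.726 m/s, Re = 3.10×10^5, f = 0.01754, h_f = 4.07 m ≈ 4.41 m ✓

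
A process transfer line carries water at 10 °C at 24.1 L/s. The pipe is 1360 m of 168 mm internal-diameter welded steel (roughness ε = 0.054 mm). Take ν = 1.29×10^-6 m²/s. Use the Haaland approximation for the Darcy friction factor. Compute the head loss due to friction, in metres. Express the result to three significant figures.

h_f ≈ 8.96 m

V = 4Q/(πD²) = 4·0.0241/(π·0.168²) = 1.087 m/s
Re = VD/ν = 1.087·0.168/1.29×10^-6 = 1.42×10^5 → turbulent
ε/D = 0.054/168 = 3.21×10^-4
Haaland: f = 0.01838
h_f = f(L/D)V²/(2g) = 0.01838·(1360/0.168)·1.087²/(2·9.81) = 8.963 m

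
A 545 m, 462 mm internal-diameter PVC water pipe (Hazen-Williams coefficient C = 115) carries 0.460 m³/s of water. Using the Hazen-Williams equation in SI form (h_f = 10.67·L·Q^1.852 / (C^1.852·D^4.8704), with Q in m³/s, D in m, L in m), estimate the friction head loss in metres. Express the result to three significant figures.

h_f = 10.67·545·0.460^1.852 / (115^1.852·0.462^4.8704) = 9.055 m

h_f ≈ 9.06 m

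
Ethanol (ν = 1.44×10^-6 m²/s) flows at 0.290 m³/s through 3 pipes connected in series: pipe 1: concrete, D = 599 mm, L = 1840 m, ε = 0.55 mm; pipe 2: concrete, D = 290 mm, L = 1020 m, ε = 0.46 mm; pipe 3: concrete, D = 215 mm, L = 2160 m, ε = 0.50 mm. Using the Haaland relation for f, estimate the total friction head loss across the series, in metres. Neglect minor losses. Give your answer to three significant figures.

Pipe 1: V = 1.029 m/s, Re = 4.28×10^5, ε/D = 9.18×10^-4, f = 0.01992, h_1 = f(L/D)V²/2g = 3.302 m
Pipe 2: V = 4.390 m/s, Re = 8.84×10^5, ε/D = 0.00159, f = 0.02230, h_2 = f(L/D)V²/2g = 77.07 m
Pipe 3: V = 7.988 m/s, Re = 1.19×10^6, ε/D = 0.00233, f = 0.02456, h_3 = f(L/D)V²/2g = 802.4 m
Series → Q common, losses add: H = Σh = 882.8 m

H ≈ 883 m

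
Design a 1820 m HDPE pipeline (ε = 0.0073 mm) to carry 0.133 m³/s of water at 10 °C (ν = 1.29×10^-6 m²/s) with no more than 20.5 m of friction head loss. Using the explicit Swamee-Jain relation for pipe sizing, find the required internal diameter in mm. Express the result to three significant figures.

Swamee-Jain (Type III): D = 0.66·[ε^1.25·(LQ²/(gh_f))^4.75 + ν·Q^9.4·(L/(gh_f))^5.2]^0.04
LQ²/(gh_f) = 0.1601; L/(gh_f) = 9.050
Term 1 = ε^1.25·(…)^4.75 = 6.31×10^-11; Term 2 = ν·Q^9.4·(…)^5.2 = 7.07×10^-10
D = 0.66·(6.31×10^-11 + 7.07×10^-10)^0.04 = 0.2851 m = 285 mm
Check: V = 2.08 m/s, Re = 4.60×10^5, f = 0.01367, h_f = 19.3 m ≈ 20.5 m ✓

D ≈ 285 mm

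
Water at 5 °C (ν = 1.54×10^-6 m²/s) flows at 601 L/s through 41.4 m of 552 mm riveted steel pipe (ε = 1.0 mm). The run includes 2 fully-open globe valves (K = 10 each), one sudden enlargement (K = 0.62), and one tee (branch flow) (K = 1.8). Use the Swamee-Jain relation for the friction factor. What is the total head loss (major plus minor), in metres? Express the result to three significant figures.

H_L ≈ 7.76 m

V = 4Q/(πD²) = 2.511 m/s; V²/2g = 0.3215 m
Re = 9.00×10^5, ε/D = 0.00181 → f = 0.02312 (Swamee-Jain)
Major: h_f = f(L/D)·V²/2g = 0.02312·75.00·0.3215 = 0.5574 m
Minor: ΣK = 22.4; h_m = ΣK·V²/2g = 7.207 m
Total H_L = 0.5574 + 7.207 = 7.764 m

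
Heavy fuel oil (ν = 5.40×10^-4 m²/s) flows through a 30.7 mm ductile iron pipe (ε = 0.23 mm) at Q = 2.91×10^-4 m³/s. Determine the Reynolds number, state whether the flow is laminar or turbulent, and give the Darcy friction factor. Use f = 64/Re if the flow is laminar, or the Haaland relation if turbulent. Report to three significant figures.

V = 4Q/(πD²) = 0.3931 m/s
Re = VD/ν = 0.3931·0.0307/5.40×10^-4 = 22.3
Re < 2300 → laminar → f = 64/Re = 2.864

Re ≈ 22.3; laminar; f = 64/Re ≈ 2.86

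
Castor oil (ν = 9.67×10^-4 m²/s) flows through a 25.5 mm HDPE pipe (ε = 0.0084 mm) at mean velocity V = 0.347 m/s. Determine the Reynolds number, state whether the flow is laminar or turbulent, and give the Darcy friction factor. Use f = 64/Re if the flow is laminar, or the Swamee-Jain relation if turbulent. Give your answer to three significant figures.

Re ≈ 9.15; laminar; f = 64/Re ≈ 6.99

Re = VD/ν = 0.3470·0.0255/9.67×10^-4 = 9.15
Re < 2300 → laminar → f = 64/Re = 6.994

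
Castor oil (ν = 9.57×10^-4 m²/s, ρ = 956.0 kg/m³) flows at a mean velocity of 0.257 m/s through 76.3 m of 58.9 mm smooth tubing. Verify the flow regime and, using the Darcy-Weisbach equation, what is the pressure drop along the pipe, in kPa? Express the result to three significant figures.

Re = VD/ν = 0.257·0.05890/9.57×10^-4 = 15.8 → laminar (Re < 2300)
f = 64/Re = 4.046
h_f = f(L/D)V²/(2g) = 4.046·(76.3/0.05890)·0.257²/(2·9.81) = 17.64 m
Δp = ρg·h_f = 956.0·9.81·17.64 = 165.5 kPa

Δp ≈ 165 kPa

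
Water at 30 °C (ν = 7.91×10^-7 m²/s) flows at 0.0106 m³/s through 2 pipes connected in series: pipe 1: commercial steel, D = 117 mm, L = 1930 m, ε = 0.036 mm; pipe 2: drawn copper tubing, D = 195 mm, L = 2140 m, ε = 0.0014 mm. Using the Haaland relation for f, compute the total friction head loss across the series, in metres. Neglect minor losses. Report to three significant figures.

Pipe 1: V = 0.9859 m/s, Re = 1.46×10^5, ε/D = 3.08×10^-4, f = 0.01824, h_1 = f(L/D)V²/2g = 14.90 m
Pipe 2: V = 0.3549 m/s, Re = 8.75×10^4, ε/D = 7.18×10^-6, f = 0.01835, h_2 = f(L/D)V²/2g = 1.293 m
Series → Q common, losses add: H = Σh = 16.20 m

H ≈ 16.2 m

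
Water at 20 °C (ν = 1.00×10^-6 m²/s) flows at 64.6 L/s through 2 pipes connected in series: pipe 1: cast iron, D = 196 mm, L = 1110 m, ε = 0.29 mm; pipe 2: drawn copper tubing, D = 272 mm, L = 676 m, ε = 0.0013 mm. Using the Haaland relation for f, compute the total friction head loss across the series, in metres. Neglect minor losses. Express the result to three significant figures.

H ≈ 31.6 m

Pipe 1: V = 2.141 m/s, Re = 4.20×10^5, ε/D = 0.00148, f = 0.02217, h_1 = f(L/D)V²/2g = 29.33 m
Pipe 2: V = 1.112 m/s, Re = 3.02×10^5, ε/D = 4.78×10^-6, f = 0.01436, h_2 = f(L/D)V²/2g = 2.248 m
Series → Q common, losses add: H = Σh = 31.58 m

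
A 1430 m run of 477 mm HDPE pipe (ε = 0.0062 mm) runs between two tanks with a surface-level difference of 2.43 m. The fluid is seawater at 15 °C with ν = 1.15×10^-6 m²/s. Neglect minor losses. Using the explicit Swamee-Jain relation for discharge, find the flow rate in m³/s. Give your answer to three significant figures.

Q ≈ 0.193 m³/s

Swamee-Jain (Type II): Q = -0.965·√(gD⁵h_f/L)·ln[ε/(3.7D) + √(3.17ν²L/(gD³h_f))]
√(gD⁵h_f/L) = √(9.81·0.477⁵·2.43/1430) = 0.02029
ε/(3.7D) = 3.51×10^-6; √(3.17ν²L/(gD³h_f)) = 4.81×10^-5
Q = -0.965·0.02029·ln(5.165×10^-5) = 0.1933 m³/s
Check: V = 1.08 m/s, Re = 4.49×10^5, f = 0.01354, h_f = 2.42 m ≈ 2.43 m ✓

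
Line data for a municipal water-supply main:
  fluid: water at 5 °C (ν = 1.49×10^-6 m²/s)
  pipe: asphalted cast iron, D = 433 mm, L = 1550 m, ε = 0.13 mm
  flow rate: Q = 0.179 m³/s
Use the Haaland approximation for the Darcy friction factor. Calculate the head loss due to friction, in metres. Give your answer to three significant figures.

h_f ≈ 4.47 m

V = 4Q/(πD²) = 4·0.179/(π·0.433²) = 1.216 m/s
Re = VD/ν = 1.216·0.433/1.49×10^-6 = 3.53×10^5 → turbulent
ε/D = 0.13/433 = 3.00×10^-4
Haaland: f = 0.01657
h_f = f(L/D)V²/(2g) = 0.01657·(1550/0.433)·1.216²/(2·9.81) = 4.467 m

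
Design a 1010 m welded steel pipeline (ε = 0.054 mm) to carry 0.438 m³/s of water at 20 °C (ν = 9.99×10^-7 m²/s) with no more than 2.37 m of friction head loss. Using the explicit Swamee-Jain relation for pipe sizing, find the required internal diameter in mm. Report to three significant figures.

D ≈ 624 mm

Swamee-Jain (Type III): D = 0.66·[ε^1.25·(LQ²/(gh_f))^4.75 + ν·Q^9.4·(L/(gh_f))^5.2]^0.04
LQ²/(gh_f) = 8.334; L/(gh_f) = 43.44
Term 1 = ε^1.25·(…)^4.75 = 0.110; Term 2 = ν·Q^9.4·(…)^5.2 = 0.140
D = 0.66·(0.110 + 0.140)^0.04 = 0.6244 m = 624 mm
Check: V = 1.43 m/s, Re = 8.94×10^5, f = 0.01344, h_f = 2.27 m ≈ 2.37 m ✓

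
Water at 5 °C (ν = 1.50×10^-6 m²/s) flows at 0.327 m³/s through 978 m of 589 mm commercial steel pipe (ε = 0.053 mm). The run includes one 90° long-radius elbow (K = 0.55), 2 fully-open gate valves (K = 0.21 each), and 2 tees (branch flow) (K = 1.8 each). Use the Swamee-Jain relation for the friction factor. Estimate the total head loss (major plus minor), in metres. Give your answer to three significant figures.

H_L ≈ 2.10 m

V = 4Q/(πD²) = 1.200 m/s; V²/2g = 0.07341 m
Re = 4.71×10^5, ε/D = 9.00×10^-5 → f = 0.01445 (Swamee-Jain)
Major: h_f = f(L/D)·V²/2g = 0.01445·1660·0.07341 = 1.761 m
Minor: ΣK = 4.57; h_m = ΣK·V²/2g = 0.3355 m
Total H_L = 1.761 + 0.3355 = 2.097 m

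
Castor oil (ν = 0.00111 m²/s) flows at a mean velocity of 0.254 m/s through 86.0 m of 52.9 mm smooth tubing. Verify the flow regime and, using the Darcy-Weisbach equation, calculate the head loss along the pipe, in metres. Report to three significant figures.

Re = VD/ν = 0.254·0.05290/0.00111 = 12.1 → laminar (Re < 2300)
f = 64/Re = 5.287
h_f = f(L/D)V²/(2g) = 5.287·(86.0/0.05290)·0.254²/(2·9.81) = 28.26 m

h_f ≈ 28.3 m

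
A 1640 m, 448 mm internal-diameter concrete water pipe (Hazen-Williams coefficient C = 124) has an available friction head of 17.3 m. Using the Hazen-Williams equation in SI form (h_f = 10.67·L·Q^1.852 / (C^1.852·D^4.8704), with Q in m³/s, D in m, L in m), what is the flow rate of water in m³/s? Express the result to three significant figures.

Q ≈ 0.358 m³/s

Rearranging: Q = [h_f·C^1.852·D^4.8704 / (10.67·L)]^(1/1.852)
Q = [17.3·124^1.852·0.448^4.8704 / (10.67·1640)]^0.540 = 0.3579 m³/s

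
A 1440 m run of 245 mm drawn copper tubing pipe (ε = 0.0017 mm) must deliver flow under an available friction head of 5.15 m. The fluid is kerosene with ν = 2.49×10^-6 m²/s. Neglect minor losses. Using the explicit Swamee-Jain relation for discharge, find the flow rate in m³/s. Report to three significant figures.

Swamee-Jain (Type II): Q = -0.965·√(gD⁵h_f/L)·ln[ε/(3.7D) + √(3.17ν²L/(gD³h_f))]
√(gD⁵h_f/L) = √(9.81·0.245⁵·5.15/1440) = 0.005565
ε/(3.7D) = 1.88×10^-6; √(3.17ν²L/(gD³h_f)) = 1.95×10^-4
Q = -0.965·0.005565·ln(1.970×10^-4) = 0.04582 m³/s
Check: V = 0.972 m/s, Re = 9.56×10^4, f = 0.01807, h_f = 5.11 m ≈ 5.15 m ✓

Q ≈ 0.0458 m³/s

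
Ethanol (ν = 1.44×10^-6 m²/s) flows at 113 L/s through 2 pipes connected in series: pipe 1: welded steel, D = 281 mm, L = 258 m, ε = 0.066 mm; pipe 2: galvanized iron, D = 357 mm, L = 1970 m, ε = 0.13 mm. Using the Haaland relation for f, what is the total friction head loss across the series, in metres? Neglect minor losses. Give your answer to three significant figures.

Pipe 1: V = 1.822 m/s, Re = 3.56×10^5, ε/D = 2.35×10^-4, f = 0.01606, h_1 = f(L/D)V²/2g = 2.495 m
Pipe 2: V = 1.129 m/s, Re = 2.80×10^5, ε/D = 3.64×10^-4, f = 0.01734, h_2 = f(L/D)V²/2g = 6.213 m
Series → Q common, losses add: H = Σh = 8.709 m

H ≈ 8.71 m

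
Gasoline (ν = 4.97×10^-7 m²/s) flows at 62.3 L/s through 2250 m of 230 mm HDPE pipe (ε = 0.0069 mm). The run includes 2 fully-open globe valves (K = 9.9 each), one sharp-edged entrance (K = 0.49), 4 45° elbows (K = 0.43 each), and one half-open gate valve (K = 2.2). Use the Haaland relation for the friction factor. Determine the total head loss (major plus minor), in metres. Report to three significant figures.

H_L ≈ 17.1 m

V = 4Q/(πD²) = 1.499 m/s; V²/2g = 0.1146 m
Re = 6.94×10^5, ε/D = 3.00×10^-5 → f = 0.01278 (Haaland)
Major: h_f = f(L/D)·V²/2g = 0.01278·9783·0.1146 = 14.33 m
Minor: ΣK = 24.2; h_m = ΣK·V²/2g = 2.774 m
Total H_L = 14.33 + 2.774 = 17.10 m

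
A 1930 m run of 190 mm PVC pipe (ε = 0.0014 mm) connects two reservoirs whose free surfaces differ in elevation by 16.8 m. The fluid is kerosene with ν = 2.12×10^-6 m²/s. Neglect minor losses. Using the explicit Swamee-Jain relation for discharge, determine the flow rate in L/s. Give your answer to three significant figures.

Q ≈ 38.8 L/s

Swamee-Jain (Type II): Q = -0.965·√(gD⁵h_f/L)·ln[ε/(3.7D) + √(3.17ν²L/(gD³h_f))]
√(gD⁵h_f/L) = √(9.81·0.190⁵·16.8/1930) = 0.004598
ε/(3.7D) = 1.99×10^-6; √(3.17ν²L/(gD³h_f)) = 1.56×10^-4
Q = -0.965·0.004598·ln(1.580×10^-4) = 0.03884 m³/s
Check: V = 1.37 m/s, Re = 1.23×10^5, f = 0.01717, h_f = 16.7 m ≈ 16.8 m ✓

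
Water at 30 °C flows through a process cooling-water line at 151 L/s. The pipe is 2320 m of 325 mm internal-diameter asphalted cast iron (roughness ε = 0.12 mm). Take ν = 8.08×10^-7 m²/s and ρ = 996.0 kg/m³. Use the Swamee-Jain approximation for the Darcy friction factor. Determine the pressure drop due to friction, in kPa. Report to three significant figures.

V = 4Q/(πD²) = 4·0.151/(π·0.325²) = 1.820 m/s
Re = VD/ν = 1.820·0.325/8.08×10^-7 = 7.32×10^5 → turbulent
ε/D = 0.12/325 = 3.69×10^-4
Swamee-Jain: f = 0.01656
h_f = f(L/D)V²/(2g) = 0.01656·(2320/0.325)·1.820²/(2·9.81) = 19.96 m
Δp = ρg·h_f = 996.0·9.81·19.96 = 195.0 kPa

Δp ≈ 195 kPa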